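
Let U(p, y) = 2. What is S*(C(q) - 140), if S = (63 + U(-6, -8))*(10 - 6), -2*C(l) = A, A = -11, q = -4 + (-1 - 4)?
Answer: -34970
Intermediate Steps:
q = -9 (q = -4 - 5 = -9)
C(l) = 11/2 (C(l) = -½*(-11) = 11/2)
S = 260 (S = (63 + 2)*(10 - 6) = 65*4 = 260)
S*(C(q) - 140) = 260*(11/2 - 140) = 260*(-269/2) = -34970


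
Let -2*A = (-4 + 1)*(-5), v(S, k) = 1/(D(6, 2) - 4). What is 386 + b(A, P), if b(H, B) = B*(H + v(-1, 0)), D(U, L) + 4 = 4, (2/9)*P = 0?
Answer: 386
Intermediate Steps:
P = 0 (P = (9/2)*0 = 0)
D(U, L) = 0 (D(U, L) = -4 + 4 = 0)
v(S, k) = -¼ (v(S, k) = 1/(0 - 4) = 1/(-4) = -¼)
A = -15/2 (A = -(-4 + 1)*(-5)/2 = -(-3)*(-5)/2 = -½*15 = -15/2 ≈ -7.5000)
b(H, B) = B*(-¼ + H) (b(H, B) = B*(H - ¼) = B*(-¼ + H))
386 + b(A, P) = 386 + 0*(-¼ - 15/2) = 386 + 0*(-31/4) = 386 + 0 = 386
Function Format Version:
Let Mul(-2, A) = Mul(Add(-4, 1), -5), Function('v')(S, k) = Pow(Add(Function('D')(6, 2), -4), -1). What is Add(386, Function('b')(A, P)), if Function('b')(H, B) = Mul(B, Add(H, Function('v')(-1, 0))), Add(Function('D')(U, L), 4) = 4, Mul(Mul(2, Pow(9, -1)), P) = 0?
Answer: 386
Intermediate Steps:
P = 0 (P = Mul(Rational(9, 2), 0) = 0)
Function('D')(U, L) = 0 (Function('D')(U, L) = Add(-4, 4) = 0)
Function('v')(S, k) = Rational(-1, 4) (Function('v')(S, k) = Pow(Add(0, -4), -1) = Pow(-4, -1) = Rational(-1, 4))
A = Rational(-15, 2) (A = Mul(Rational(-1, 2), Mul(Add(-4, 1), -5)) = Mul(Rational(-1, 2), Mul(-3, -5)) = Mul(Rational(-1, 2), 15) = Rational(-15, 2) ≈ -7.5000)
Function('b')(H, B) = Mul(B, Add(Rational(-1, 4), H)) (Function('b')(H, B) = Mul(B, Add(H, Rational(-1, 4))) = Mul(B, Add(Rational(-1, 4), H)))
Add(386, Function('b')(A, P)) = Add(386, Mul(0, Add(Rational(-1, 4), Rational(-15, 2)))) = Add(386, Mul(0, Rational(-31, 4))) = Add(386, 0) = 386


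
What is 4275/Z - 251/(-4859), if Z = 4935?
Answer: 1467394/1598611 ≈ 0.91792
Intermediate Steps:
4275/Z - 251/(-4859) = 4275/4935 - 251/(-4859) = 4275*(1/4935) - 251*(-1/4859) = 285/329 + 251/4859 = 1467394/1598611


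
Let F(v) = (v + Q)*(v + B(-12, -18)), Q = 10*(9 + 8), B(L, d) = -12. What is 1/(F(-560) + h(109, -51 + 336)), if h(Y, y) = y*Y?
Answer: 1/254145 ≈ 3.9348e-6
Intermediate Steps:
Q = 170 (Q = 10*17 = 170)
h(Y, y) = Y*y
F(v) = (-12 + v)*(170 + v) (F(v) = (v + 170)*(v - 12) = (170 + v)*(-12 + v) = (-12 + v)*(170 + v))
1/(F(-560) + h(109, -51 + 336)) = 1/((-2040 + (-560)² + 158*(-560)) + 109*(-51 + 336)) = 1/((-2040 + 313600 - 88480) + 109*285) = 1/(223080 + 31065) = 1/254145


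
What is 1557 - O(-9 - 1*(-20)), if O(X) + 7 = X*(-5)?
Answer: 1619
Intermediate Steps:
O(X) = -7 - 5*X (O(X) = -7 + X*(-5) = -7 - 5*X)
1557 - O(-9 - 1*(-20)) = 1557 - (-7 - 5*(-9 - 1*(-20))) = 1557 - (-7 - 5*(-9 + 20)) = 1557 - (-7 - 5*11) = 1557 - (-7 - 55) = 1557 - 1*(-62) = 1557 + 62 = 1619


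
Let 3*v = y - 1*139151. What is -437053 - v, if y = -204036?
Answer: -967972/3 ≈ -3.2266e+5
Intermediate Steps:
v = -343187/3 (v = (-204036 - 1*139151)/3 = (-204036 - 139151)/3 = (1/3)*(-343187) = -343187/3 ≈ -1.1440e+5)
-437053 - v = -437053 - 1*(-343187/3) = -437053 + 343187/3 = -967972/3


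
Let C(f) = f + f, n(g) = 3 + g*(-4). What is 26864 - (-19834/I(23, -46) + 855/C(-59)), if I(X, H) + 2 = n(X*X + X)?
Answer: 6995630637/260426 ≈ 26862.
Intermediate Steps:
n(g) = 3 - 4*g
I(X, H) = 1 - 4*X - 4*X**2 (I(X, H) = -2 + (3 - 4*(X*X + X)) = -2 + (3 - 4*(X**2 + X)) = -2 + (3 - 4*(X + X**2)) = -2 + (3 + (-4*X - 4*X**2)) = -2 + (3 - 4*X - 4*X**2) = 1 - 4*X - 4*X**2)
C(f) = 2*f
26864 - (-19834/I(23, -46) + 855/C(-59)) = 26864 - (-19834/(1 - 4*23*(1 + 23)) + 855/((2*(-59)))) = 26864 - (-19834/(1 - 4*23*24) + 855/(-118)) = 26864 - (-19834/(1 - 2208) + 855*(-1/118)) = 26864 - (-19834/(-2207) - 855/118) = 26864 - (-19834*(-1/2207) - 855/118) = 26864 - (19834/2207 - 855/118) = 26864 - 1*453427/260426 = 26864 - 453427/260426 = 6995630637/260426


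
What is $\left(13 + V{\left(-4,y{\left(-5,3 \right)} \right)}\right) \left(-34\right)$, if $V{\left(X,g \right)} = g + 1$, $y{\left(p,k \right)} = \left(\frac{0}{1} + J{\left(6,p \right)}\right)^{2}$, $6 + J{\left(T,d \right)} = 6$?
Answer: $-476$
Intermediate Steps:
$J{\left(T,d \right)} = 0$ ($J{\left(T,d \right)} = -6 + 6 = 0$)
$y{\left(p,k \right)} = 0$ ($y{\left(p,k \right)} = \left(\frac{0}{1} + 0\right)^{2} = \left(0 \cdot 1 + 0\right)^{2} = \left(0 + 0\right)^{2} = 0^{2} = 0$)
$V{\left(X,g \right)} = 1 + g$
$\left(13 + V{\left(-4,y{\left(-5,3 \right)} \right)}\right) \left(-34\right) = \left(13 + \left(1 + 0\right)\right) \left(-34\right) = \left(13 + 1\right) \left(-34\right) = 14 \left(-34\right) = -476$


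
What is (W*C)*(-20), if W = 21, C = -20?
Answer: 8400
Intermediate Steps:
(W*C)*(-20) = (21*(-20))*(-20) = -420*(-20) = 8400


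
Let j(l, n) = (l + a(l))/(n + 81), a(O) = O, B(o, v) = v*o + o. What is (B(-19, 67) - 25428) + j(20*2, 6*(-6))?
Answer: -240464/9 ≈ -26718.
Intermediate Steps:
B(o, v) = o + o*v (B(o, v) = o*v + o = o + o*v)
j(l, n) = 2*l/(81 + n) (j(l, n) = (l + l)/(n + 81) = (2*l)/(81 + n) = 2*l/(81 + n))
(B(-19, 67) - 25428) + j(20*2, 6*(-6)) = (-19*(1 + 67) - 25428) + 2*(20*2)/(81 + 6*(-6)) = (-19*68 - 25428) + 2*40/(81 - 36) = (-1292 - 25428) + 2*40/45 = -26720 + 2*40*(1/45) = -26720 + 16/9 = -240464/9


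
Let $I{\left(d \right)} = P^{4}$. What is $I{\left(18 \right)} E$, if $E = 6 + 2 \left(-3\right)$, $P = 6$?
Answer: $0$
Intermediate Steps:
$I{\left(d \right)} = 1296$ ($I{\left(d \right)} = 6^{4} = 1296$)
$E = 0$ ($E = 6 - 6 = 0$)
$I{\left(18 \right)} E = 1296 \cdot 0 = 0$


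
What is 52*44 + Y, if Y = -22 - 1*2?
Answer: 2264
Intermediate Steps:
Y = -24 (Y = -22 - 2 = -24)
52*44 + Y = 52*44 - 24 = 2288 - 24 = 2264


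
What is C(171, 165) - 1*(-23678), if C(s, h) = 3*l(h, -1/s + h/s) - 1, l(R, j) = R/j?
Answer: 3967673/164 ≈ 24193.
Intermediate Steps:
C(s, h) = -1 + 3*h/(-1/s + h/s) (C(s, h) = 3*(h/(-1/s + h/s)) - 1 = 3*h/(-1/s + h/s) - 1 = -1 + 3*h/(-1/s + h/s))
C(171, 165) - 1*(-23678) = (1 - 1*165 + 3*165*171)/(-1 + 165) - 1*(-23678) = (1 - 165 + 84645)/164 + 23678 = (1/164)*84481 + 23678 = 84481/164 + 23678 = 3967673/164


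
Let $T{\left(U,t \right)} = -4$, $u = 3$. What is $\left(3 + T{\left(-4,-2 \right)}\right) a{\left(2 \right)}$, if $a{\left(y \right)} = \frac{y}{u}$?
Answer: $- \frac{2}{3} \approx -0.66667$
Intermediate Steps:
$a{\left(y \right)} = \frac{y}{3}$
$\left(3 + T{\left(-4,-2 \right)}\right) a{\left(2 \right)} = \left(3 - 4\right) \frac{1}{3} \cdot 2 = \left(-1\right) \frac{2}{3} = - \frac{2}{3}$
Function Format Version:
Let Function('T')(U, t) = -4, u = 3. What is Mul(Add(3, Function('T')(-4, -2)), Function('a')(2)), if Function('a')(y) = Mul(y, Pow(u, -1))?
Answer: Rational(-2, 3) ≈ -0.66667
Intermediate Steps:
Function('a')(y) = Mul(Rational(1, 3), y) (Function('a')(y) = Mul(y, Pow(3, -1)) = Mul(y, Rational(1, 3)) = Mul(Rational(1, 3), y))
Mul(Add(3, Function('T')(-4, -2)), Function('a')(2)) = Mul(Add(3, -4), Mul(Rational(1, 3), 2)) = Mul(-1, Rational(2, 3)) = Rational(-2, 3)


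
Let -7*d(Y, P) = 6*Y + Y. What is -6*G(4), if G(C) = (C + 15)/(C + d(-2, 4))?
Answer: -19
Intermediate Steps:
d(Y, P) = -Y (d(Y, P) = -(6*Y + Y)/7 = -Y)
G(C) = (15 + C)/(2 + C) (G(C) = (C + 15)/(C - 1*(-2)) = (15 + C)/(C + 2) = (15 + C)/(2 + C))
-6*G(4) = -6*(15 + 4)/(2 + 4) = -6*19/6 = -19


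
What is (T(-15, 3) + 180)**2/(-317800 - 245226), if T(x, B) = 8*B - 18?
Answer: -17298/281513 ≈ -0.061447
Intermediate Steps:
T(x, B) = -18 + 8*B
(T(-15, 3) + 180)**2/(-317800 - 245226) = ((-18 + 8*3) + 180)**2/(-317800 - 245226) = ((-18 + 24) + 180)**2/(-563026) = (6 + 180)**2*(-1/563026) = 186**2*(-1/563026) = 34596*(-1/563026) = -17298/281513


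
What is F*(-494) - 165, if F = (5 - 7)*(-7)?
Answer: -7081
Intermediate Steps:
F = 14 (F = -2*(-7) = 14)
F*(-494) - 165 = 14*(-494) - 165 = -6916 - 165 = -7081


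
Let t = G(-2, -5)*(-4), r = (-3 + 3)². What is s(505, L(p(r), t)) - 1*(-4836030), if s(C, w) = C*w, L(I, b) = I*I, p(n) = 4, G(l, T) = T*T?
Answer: 4844110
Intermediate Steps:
G(l, T) = T²
r = 0 (r = 0² = 0)
t = -100 (t = (-5)²*(-4) = 25*(-4) = -100)
L(I, b) = I²
s(505, L(p(r), t)) - 1*(-4836030) = 505*4² - 1*(-4836030) = 505*16 + 4836030 = 8080 + 4836030 = 4844110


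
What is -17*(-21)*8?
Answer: 2856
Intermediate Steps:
-17*(-21)*8 = 357*8 = 2856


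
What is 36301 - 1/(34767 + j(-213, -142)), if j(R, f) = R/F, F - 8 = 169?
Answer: 74459957723/2051182 ≈ 36301.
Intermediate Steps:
F = 177 (F = 8 + 169 = 177)
j(R, f) = R/177
36301 - 1/(34767 + j(-213, -142)) = 36301 - 1/(34767 + (1/177)*(-213)) = 36301 - 1/(34767 - 71/59) = 36301 - 1/2051182/59 = 36301 - 1*59/2051182 = 36301 - 59/2051182 = 74459957723/2051182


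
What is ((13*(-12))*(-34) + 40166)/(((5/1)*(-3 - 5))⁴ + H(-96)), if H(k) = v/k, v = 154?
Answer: 2182560/122879923 ≈ 0.017762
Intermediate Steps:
H(k) = 154/k
((13*(-12))*(-34) + 40166)/(((5/1)*(-3 - 5))⁴ + H(-96)) = ((13*(-12))*(-34) + 40166)/(((5/1)*(-3 - 5))⁴ + 154/(-96)) = (-156*(-34) + 40166)/(((5*1)*(-8))⁴ + 154*(-1/96)) = (5304 + 40166)/((5*(-8))⁴ - 77/48) = 45470/((-40)⁴ - 77/48) = 45470/(2560000 - 77/48) = 45470/(122879923/48) = 45470*(48/122879923) = 2182560/122879923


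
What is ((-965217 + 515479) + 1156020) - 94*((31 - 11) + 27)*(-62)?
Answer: 980198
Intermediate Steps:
((-965217 + 515479) + 1156020) - 94*((31 - 11) + 27)*(-62) = (-449738 + 1156020) - 94*(20 + 27)*(-62) = 706282 - 94*47*(-62) = 706282 - 4418*(-62) = 706282 + 273916 = 980198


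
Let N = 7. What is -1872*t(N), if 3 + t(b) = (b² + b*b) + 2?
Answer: -181584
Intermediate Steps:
t(b) = -1 + 2*b² (t(b) = -3 + ((b² + b*b) + 2) = -3 + ((b² + b²) + 2) = -3 + (2*b² + 2) = -3 + (2 + 2*b²) = -1 + 2*b²)
-1872*t(N) = -1872*(-1 + 2*7²) = -1872*(-1 + 2*49) = -1872*(-1 + 98) = -1872*97 = -181584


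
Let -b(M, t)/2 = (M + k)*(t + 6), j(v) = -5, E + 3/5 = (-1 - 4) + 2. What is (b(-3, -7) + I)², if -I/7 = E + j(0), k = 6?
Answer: 109561/25 ≈ 4382.4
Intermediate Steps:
E = -18/5 (E = -⅗ + ((-1 - 4) + 2) = -⅗ + (-5 + 2) = -⅗ - 3 = -18/5 ≈ -3.6000)
b(M, t) = -2*(6 + M)*(6 + t) (b(M, t) = -2*(M + 6)*(t + 6) = -2*(6 + M)*(6 + t))
I = 301/5 (I = -7*(-18/5 - 5) = -7*(-43/5) = 301/5 ≈ 60.200)
(b(-3, -7) + I)² = ((-72 - 12*(-3) - 12*(-7) - 2*(-3)*(-7)) + 301/5)² = ((-72 + 36 + 84 - 42) + 301/5)² = (6 + 301/5)² = (331/5)² = 109561/25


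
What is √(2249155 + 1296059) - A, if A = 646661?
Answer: -646661 + √3545214 ≈ -6.4478e+5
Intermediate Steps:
√(2249155 + 1296059) - A = √(2249155 + 1296059) - 1*646661 = √3545214 - 646661 = -646661 + √3545214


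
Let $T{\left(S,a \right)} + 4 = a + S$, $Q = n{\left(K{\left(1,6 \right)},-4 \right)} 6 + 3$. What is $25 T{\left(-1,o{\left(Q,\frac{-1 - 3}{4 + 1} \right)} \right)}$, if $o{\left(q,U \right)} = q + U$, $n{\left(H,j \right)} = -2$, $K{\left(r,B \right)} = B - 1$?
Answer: $-370$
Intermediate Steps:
$K{\left(r,B \right)} = -1 + B$
$Q = -9$ ($Q = \left(-2\right) 6 + 3 = -12 + 3 = -9$)
$o{\left(q,U \right)} = U + q$
$T{\left(S,a \right)} = -4 + S + a$ ($T{\left(S,a \right)} = -4 + \left(a + S\right) = -4 + \left(S + a\right) = -4 + S + a$)
$25 T{\left(-1,o{\left(Q,\frac{-1 - 3}{4 + 1} \right)} \right)} = 25 \left(-4 - 1 - \left(9 - \frac{-1 - 3}{4 + 1}\right)\right) = 25 \left(-4 - 1 - \left(9 + \frac{4}{5}\right)\right) = 25 \left(-4 - 1 - \frac{49}{5}\right) = 25 \left(- \frac{74}{5}\right) = -370$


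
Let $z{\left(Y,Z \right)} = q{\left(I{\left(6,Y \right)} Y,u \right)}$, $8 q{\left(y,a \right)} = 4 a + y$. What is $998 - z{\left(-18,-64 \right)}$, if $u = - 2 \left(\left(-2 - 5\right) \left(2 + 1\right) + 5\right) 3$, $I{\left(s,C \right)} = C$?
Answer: $\frac{1819}{2} \approx 909.5$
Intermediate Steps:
$u = 96$ ($u = - 2 \left(\left(-7\right) 3 + 5\right) 3 = - 2 \left(-21 + 5\right) 3 = - 2 \left(\left(-16\right) 3\right) = \left(-2\right) \left(-48\right) = 96$)
$q{\left(y,a \right)} = \frac{a}{2} + \frac{y}{8}$ ($q{\left(y,a \right)} = \frac{4 a + y}{8} = \frac{y + 4 a}{8} = \frac{a}{2} + \frac{y}{8}$)
$z{\left(Y,Z \right)} = 48 + \frac{Y^{2}}{8}$ ($z{\left(Y,Z \right)} = \frac{1}{2} \cdot 96 + \frac{Y Y}{8} = 48 + \frac{Y^{2}}{8}$)
$998 - z{\left(-18,-64 \right)} = 998 - \left(48 + \frac{\left(-18\right)^{2}}{8}\right) = 998 - \left(48 + \frac{1}{8} \cdot 324\right) = 998 - \left(48 + \frac{81}{2}\right) = 998 - \frac{177}{2} = \frac{1819}{2}$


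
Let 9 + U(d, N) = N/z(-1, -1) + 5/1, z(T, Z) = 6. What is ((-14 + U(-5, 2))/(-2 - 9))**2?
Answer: 2809/1089 ≈ 2.5794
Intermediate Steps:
U(d, N) = -4 + N/6 (U(d, N) = -9 + (N/6 + 5/1) = -9 + (N*(1/6) + 5*1) = -9 + (N/6 + 5) = -9 + (5 + N/6) = -4 + N/6)
((-14 + U(-5, 2))/(-2 - 9))**2 = ((-14 + (-4 + (1/6)*2))/(-2 - 9))**2 = ((-14 + (-4 + 1/3))/(-11))**2 = ((-14 - 11/3)*(-1/11))**2 = (-53/3*(-1/11))**2 = (53/33)**2 = 2809/1089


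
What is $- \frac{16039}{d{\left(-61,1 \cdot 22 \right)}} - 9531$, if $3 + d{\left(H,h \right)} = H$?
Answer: $- \frac{593945}{64} \approx -9280.4$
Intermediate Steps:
$d{\left(H,h \right)} = -3 + H$
$- \frac{16039}{d{\left(-61,1 \cdot 22 \right)}} - 9531 = - \frac{16039}{-3 - 61} - 9531 = - \frac{16039}{-64} - 9531 = \left(-16039\right) \left(- \frac{1}{64}\right) - 9531 = \frac{16039}{64} - 9531 = - \frac{593945}{64}$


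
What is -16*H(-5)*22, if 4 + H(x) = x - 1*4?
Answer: 4576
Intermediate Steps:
H(x) = -8 + x (H(x) = -4 + (x - 1*4) = -4 + (x - 4) = -4 + (-4 + x) = -8 + x)
-16*H(-5)*22 = -16*(-8 - 5)*22 = -16*(-13)*22 = 208*22 = 4576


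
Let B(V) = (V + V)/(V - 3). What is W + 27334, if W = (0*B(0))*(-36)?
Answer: 27334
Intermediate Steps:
B(V) = 2*V/(-3 + V) (B(V) = (2*V)/(-3 + V) = 2*V/(-3 + V))
W = 0 (W = (0*(2*0/(-3 + 0)))*(-36) = (0*(2*0/(-3)))*(-36) = (0*(2*0*(-1/3)))*(-36) = (0*0)*(-36) = 0*(-36) = 0)
W + 27334 = 0 + 27334 = 27334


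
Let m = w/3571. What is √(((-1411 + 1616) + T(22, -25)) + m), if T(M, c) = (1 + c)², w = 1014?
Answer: √9962965015/3571 ≈ 27.951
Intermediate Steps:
m = 1014/3571 ≈ 0.28395
√(((-1411 + 1616) + T(22, -25)) + m) = √(((-1411 + 1616) + (1 - 25)²) + 1014/3571) = √((205 + (-24)²) + 1014/3571) = √((205 + 576) + 1014/3571) = √(781 + 1014/3571) = √(2789965/3571) = √9962965015/3571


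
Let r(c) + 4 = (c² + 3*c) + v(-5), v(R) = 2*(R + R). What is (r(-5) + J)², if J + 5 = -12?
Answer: 961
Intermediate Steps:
J = -17 (J = -5 - 12 = -17)
v(R) = 4*R (v(R) = 2*(2*R) = 4*R)
r(c) = -24 + c² + 3*c (r(c) = -4 + ((c² + 3*c) + 4*(-5)) = -4 + ((c² + 3*c) - 20) = -4 + (-20 + c² + 3*c) = -24 + c² + 3*c)
(r(-5) + J)² = ((-24 + (-5)² + 3*(-5)) - 17)² = ((-24 + 25 - 15) - 17)² = (-14 - 17)² = (-31)² = 961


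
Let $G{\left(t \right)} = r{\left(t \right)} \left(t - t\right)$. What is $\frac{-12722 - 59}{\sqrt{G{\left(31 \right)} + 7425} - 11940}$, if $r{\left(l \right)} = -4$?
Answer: $\frac{10173676}{9503745} + \frac{12781 \sqrt{33}}{9503745} \approx 1.0782$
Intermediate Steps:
$G{\left(t \right)} = 0$ ($G{\left(t \right)} = - 4 \left(t - t\right) = \left(-4\right) 0 = 0$)
$\frac{-12722 - 59}{\sqrt{G{\left(31 \right)} + 7425} - 11940} = \frac{-12722 - 59}{\sqrt{0 + 7425} - 11940} = - \frac{12781}{\sqrt{7425} - 11940} = - \frac{12781}{15 \sqrt{33} - 11940} = - \frac{12781}{-11940 + 15 \sqrt{33}}$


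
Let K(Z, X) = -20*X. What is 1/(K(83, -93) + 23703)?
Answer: 1/25563 ≈ 3.9119e-5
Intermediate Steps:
1/(K(83, -93) + 23703) = 1/(-20*(-93) + 23703) = 1/(1860 + 23703) = 1/25563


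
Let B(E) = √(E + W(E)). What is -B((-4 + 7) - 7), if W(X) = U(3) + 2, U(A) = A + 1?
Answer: -√2 ≈ -1.4142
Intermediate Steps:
U(A) = 1 + A
W(X) = 6 (W(X) = (1 + 3) + 2 = 4 + 2 = 6)
B(E) = √(6 + E) (B(E) = √(E + 6) = √(6 + E))
-B((-4 + 7) - 7) = -√(6 + ((-4 + 7) - 7)) = -√(6 + (3 - 7)) = -√(6 - 4) = -√2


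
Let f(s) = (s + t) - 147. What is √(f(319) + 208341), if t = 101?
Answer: √208614 ≈ 456.74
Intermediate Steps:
f(s) = -46 + s (f(s) = (s + 101) - 147 = (101 + s) - 147 = -46 + s)
√(f(319) + 208341) = √((-46 + 319) + 208341) = √(273 + 208341) = √208614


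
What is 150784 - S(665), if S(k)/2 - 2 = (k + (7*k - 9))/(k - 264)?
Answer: 60452158/401 ≈ 1.5075e+5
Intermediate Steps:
S(k) = 4 + 2*(-9 + 8*k)/(-264 + k) (S(k) = 4 + 2*((k + (7*k - 9))/(k - 264)) = 4 + 2*((k + (-9 + 7*k))/(-264 + k)) = 4 + 2*((-9 + 8*k)/(-264 + k)) = 4 + 2*(-9 + 8*k)/(-264 + k))
150784 - S(665) = 150784 - 2*(-537 + 10*665)/(-264 + 665) = 150784 - 2*(-537 + 6650)/401 = 150784 - 2*6113/401 = 150784 - 1*12226/401 = 150784 - 12226/401 = 60452158/401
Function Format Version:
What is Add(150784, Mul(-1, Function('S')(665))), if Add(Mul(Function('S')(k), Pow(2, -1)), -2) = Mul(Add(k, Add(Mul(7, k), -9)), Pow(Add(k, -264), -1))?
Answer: Rational(60452158, 401) ≈ 1.5075e+5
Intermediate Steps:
Function('S')(k) = Add(4, Mul(2, Pow(Add(-264, k), -1), Add(-9, Mul(8, k)))) (Function('S')(k) = Add(4, Mul(2, Mul(Add(k, Add(Mul(7, k), -9)), Pow(Add(k, -264), -1)))) = Add(4, Mul(2, Mul(Add(k, Add(-9, Mul(7, k))), Pow(Add(-264, k), -1)))) = Add(4, Mul(2, Mul(Add(-9, Mul(8, k)), Pow(Add(-264, k), -1)))) = Add(4, Mul(2, Mul(Pow(Add(-264, k), -1), Add(-9, Mul(8, k))))) = Add(4, Mul(2, Pow(Add(-264, k), -1), Add(-9, Mul(8, k)))))
Add(150784, Mul(-1, Function('S')(665))) = Add(150784, Mul(-1, Mul(2, Pow(Add(-264, 665), -1), Add(-537, Mul(10, 665))))) = Add(150784, Mul(-1, Mul(2, Pow(401, -1), Add(-537, 6650)))) = Add(150784, Mul(-1, Mul(2, Rational(1, 401), 6113))) = Add(150784, Mul(-1, Rational(12226, 401))) = Add(150784, Rational(-12226, 401)) = Rational(60452158, 401)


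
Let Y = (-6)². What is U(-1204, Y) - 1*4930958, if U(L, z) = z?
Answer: -4930922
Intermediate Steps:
Y = 36
U(-1204, Y) - 1*4930958 = 36 - 1*4930958 = 36 - 4930958 = -4930922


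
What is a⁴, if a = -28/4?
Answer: 2401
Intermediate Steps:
a = -7 (a = -28*¼ = -7)
a⁴ = (-7)⁴ = 2401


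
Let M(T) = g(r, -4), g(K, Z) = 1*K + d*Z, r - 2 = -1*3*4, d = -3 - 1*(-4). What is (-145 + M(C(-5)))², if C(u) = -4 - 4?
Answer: 25281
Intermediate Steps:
d = 1 (d = -3 + 4 = 1)
r = -10 (r = 2 - 1*3*4 = 2 - 3*4 = 2 - 12 = -10)
C(u) = -8
g(K, Z) = K + Z (g(K, Z) = 1*K + 1*Z = K + Z)
M(T) = -14 (M(T) = -10 - 4 = -14)
(-145 + M(C(-5)))² = (-145 - 14)² = (-159)² = 25281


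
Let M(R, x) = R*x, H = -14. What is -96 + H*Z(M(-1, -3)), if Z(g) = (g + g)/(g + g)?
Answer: -110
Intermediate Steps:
Z(g) = 1 (Z(g) = (2*g)/((2*g)) = (2*g)*(1/(2*g)) = 1)
-96 + H*Z(M(-1, -3)) = -96 - 14*1 = -96 - 14 = -110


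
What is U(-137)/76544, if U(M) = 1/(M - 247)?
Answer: -1/29392896 ≈ -3.4022e-8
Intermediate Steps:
U(M) = 1/(-247 + M)
U(-137)/76544 = 1/(-247 - 137*76544) = (1/76544)/(-384) = -1/384*1/76544 = -1/29392896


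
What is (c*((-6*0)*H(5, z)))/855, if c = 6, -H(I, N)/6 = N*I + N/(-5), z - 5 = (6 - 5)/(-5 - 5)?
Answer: 0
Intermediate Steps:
z = 49/10 (z = 5 + (6 - 5)/(-5 - 5) = 5 + 1/(-10) = 5 + 1*(-⅒) = 5 - ⅒ = 49/10 ≈ 4.9000)
H(I, N) = 6*N/5 - 6*I*N (H(I, N) = -6*(N*I + N/(-5)) = -6*(I*N + N*(-⅕)) = -6*(I*N - N/5) = -6*(-N/5 + I*N) = 6*N/5 - 6*I*N)
(c*((-6*0)*H(5, z)))/855 = (6*((-6*0)*((6/5)*(49/10)*(1 - 5*5))))/855 = (6*(0*((6/5)*(49/10)*(1 - 25))))*(1/855) = (6*(0*((6/5)*(49/10)*(-24))))*(1/855) = (6*(0*(-3528/25)))*(1/855) = (6*0)*(1/855) = 0*(1/855) = 0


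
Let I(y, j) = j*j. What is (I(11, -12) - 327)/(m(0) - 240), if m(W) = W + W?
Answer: 61/80 ≈ 0.76250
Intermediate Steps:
I(y, j) = j²
m(W) = 2*W
(I(11, -12) - 327)/(m(0) - 240) = ((-12)² - 327)/(2*0 - 240) = (144 - 327)/(0 - 240) = -183/(-240) = -183*(-1/240) = 61/80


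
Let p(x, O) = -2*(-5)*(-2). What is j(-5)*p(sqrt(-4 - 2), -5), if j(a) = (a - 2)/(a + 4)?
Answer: -140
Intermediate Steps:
j(a) = (-2 + a)/(4 + a)
p(x, O) = -20 (p(x, O) = 10*(-2) = -20)
j(-5)*p(sqrt(-4 - 2), -5) = ((-2 - 5)/(4 - 5))*(-20) = (-7/(-1))*(-20) = -1*(-7)*(-20) = 7*(-20) = -140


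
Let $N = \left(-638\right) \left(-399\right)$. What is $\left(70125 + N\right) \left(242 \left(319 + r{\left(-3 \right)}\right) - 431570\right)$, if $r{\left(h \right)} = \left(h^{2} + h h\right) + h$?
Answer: $-113881367754$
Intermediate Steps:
$r{\left(h \right)} = h + 2 h^{2}$ ($r{\left(h \right)} = \left(h^{2} + h^{2}\right) + h = 2 h^{2} + h = h + 2 h^{2}$)
$N = 254562$
$\left(70125 + N\right) \left(242 \left(319 + r{\left(-3 \right)}\right) - 431570\right) = \left(70125 + 254562\right) \left(242 \left(319 - 3 \left(1 + 2 \left(-3\right)\right)\right) - 431570\right) = 324687 \left(242 \left(319 - 3 \left(1 - 6\right)\right) - 431570\right) = 324687 \left(242 \left(319 - -15\right) - 431570\right) = 324687 \left(242 \left(319 + 15\right) - 431570\right) = 324687 \left(242 \cdot 334 - 431570\right) = 324687 \left(80828 - 431570\right) = 324687 \left(-350742\right) = -113881367754$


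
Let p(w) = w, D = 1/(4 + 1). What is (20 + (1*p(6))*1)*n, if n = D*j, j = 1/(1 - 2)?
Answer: -26/5 ≈ -5.2000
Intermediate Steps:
D = 1/5 ≈ 0.20000
j = -1 (j = 1/(-1) = -1)
n = -1/5 (n = (1/5)*(-1) = -1/5 ≈ -0.20000)
(20 + (1*p(6))*1)*n = (20 + (1*6)*1)*(-1/5) = (20 + 6*1)*(-1/5) = (20 + 6)*(-1/5) = 26*(-1/5) = -26/5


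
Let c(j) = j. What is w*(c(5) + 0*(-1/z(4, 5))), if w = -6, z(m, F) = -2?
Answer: -30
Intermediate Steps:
w*(c(5) + 0*(-1/z(4, 5))) = -6*(5 + 0*(-1/(-2))) = -6*(5 + 0*(-1*(-½))) = -6*(5 + 0*(½)) = -6*(5 + 0) = -6*5 = -30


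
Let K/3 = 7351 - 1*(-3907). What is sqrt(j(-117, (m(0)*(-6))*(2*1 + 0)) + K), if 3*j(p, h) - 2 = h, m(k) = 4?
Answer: 2*sqrt(75957)/3 ≈ 183.74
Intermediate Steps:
j(p, h) = 2/3 + h/3
K = 33774 (K = 3*(7351 - 1*(-3907)) = 3*(7351 + 3907) = 3*11258 = 33774)
sqrt(j(-117, (m(0)*(-6))*(2*1 + 0)) + K) = sqrt((2/3 + ((4*(-6))*(2*1 + 0))/3) + 33774) = sqrt((2/3 + (-24*(2 + 0))/3) + 33774) = sqrt((2/3 + (-24*2)/3) + 33774) = sqrt((2/3 + (1/3)*(-48)) + 33774) = sqrt((2/3 - 16) + 33774) = sqrt(-46/3 + 33774) = sqrt(101276/3) = 2*sqrt(75957)/3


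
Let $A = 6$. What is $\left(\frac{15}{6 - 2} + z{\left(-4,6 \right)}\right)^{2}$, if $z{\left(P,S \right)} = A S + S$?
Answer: $\frac{33489}{16} \approx 2093.1$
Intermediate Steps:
$z{\left(P,S \right)} = 7 S$ ($z{\left(P,S \right)} = 6 S + S = 7 S$)
$\left(\frac{15}{6 - 2} + z{\left(-4,6 \right)}\right)^{2} = \left(\frac{15}{6 - 2} + 7 \cdot 6\right)^{2} = \left(\frac{15}{6 - 2} + 42\right)^{2} = \left(\frac{15}{4} + 42\right)^{2} = \left(\frac{183}{4}\right)^{2} = \frac{33489}{16}$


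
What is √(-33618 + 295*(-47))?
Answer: I*√47483 ≈ 217.91*I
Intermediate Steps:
√(-33618 + 295*(-47)) = √(-33618 - 13865) = √(-47483) = I*√47483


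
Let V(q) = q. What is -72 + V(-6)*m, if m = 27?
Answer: -234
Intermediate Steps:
-72 + V(-6)*m = -72 - 6*27 = -72 - 162 = -234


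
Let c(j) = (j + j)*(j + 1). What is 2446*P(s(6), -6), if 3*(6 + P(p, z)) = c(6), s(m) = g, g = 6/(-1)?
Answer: 53812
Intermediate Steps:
c(j) = 2*j*(1 + j) (c(j) = (2*j)*(1 + j) = 2*j*(1 + j))
g = -6 (g = 6*(-1) = -6)
s(m) = -6
P(p, z) = 22 (P(p, z) = -6 + (2*6*(1 + 6))/3 = -6 + (2*6*7)/3 = -6 + (⅓)*84 = -6 + 28 = 22)
2446*P(s(6), -6) = 2446*22 = 53812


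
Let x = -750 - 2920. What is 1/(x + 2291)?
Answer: -1/1379 ≈ -0.00072516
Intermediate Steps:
x = -3670
1/(x + 2291) = 1/(-3670 + 2291) = 1/(-1379) = -1/1379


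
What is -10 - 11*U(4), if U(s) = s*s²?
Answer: -714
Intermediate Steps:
U(s) = s³
-10 - 11*U(4) = -10 - 11*4³ = -10 - 11*64 = -10 - 704 = -714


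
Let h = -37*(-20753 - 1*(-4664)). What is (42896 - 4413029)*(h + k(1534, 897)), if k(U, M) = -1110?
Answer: -2596658736339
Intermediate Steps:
h = 595293 (h = -37*(-20753 + 4664) = -37*(-16089) = 595293)
(42896 - 4413029)*(h + k(1534, 897)) = (42896 - 4413029)*(595293 - 1110) = -4370133*594183 = -2596658736339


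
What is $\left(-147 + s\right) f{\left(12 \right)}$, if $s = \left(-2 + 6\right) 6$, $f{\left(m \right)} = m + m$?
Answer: $-2952$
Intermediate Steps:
$f{\left(m \right)} = 2 m$
$s = 24$ ($s = 4 \cdot 6 = 24$)
$\left(-147 + s\right) f{\left(12 \right)} = \left(-147 + 24\right) 2 \cdot 12 = \left(-123\right) 24 = -2952$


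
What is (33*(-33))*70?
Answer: -76230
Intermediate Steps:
(33*(-33))*70 = -1089*70 = -76230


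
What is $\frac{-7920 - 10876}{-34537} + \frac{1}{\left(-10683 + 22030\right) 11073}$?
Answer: $\frac{2361629676013}{4339412796747} \approx 0.54423$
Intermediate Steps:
$\frac{-7920 - 10876}{-34537} + \frac{1}{\left(-10683 + 22030\right) 11073} = \left(-18796\right) \left(- \frac{1}{34537}\right) + \frac{1}{11347} \cdot \frac{1}{11073} = \frac{18796}{34537} + \frac{1}{11347} \cdot \frac{1}{11073} = \frac{18796}{34537} + \frac{1}{125645331} = \frac{2361629676013}{4339412796747}$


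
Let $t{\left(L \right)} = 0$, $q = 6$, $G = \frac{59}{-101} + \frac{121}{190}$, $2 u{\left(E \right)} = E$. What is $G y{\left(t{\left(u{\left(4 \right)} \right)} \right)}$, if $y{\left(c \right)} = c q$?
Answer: $0$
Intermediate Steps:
$u{\left(E \right)} = \frac{E}{2}$
$G = \frac{1011}{19190}$ ($G = 59 \left(- \frac{1}{101}\right) + 121 \cdot \frac{1}{190} = - \frac{59}{101} + \frac{121}{190} = \frac{1011}{19190} \approx 0.052684$)
$y{\left(c \right)} = 6 c$ ($y{\left(c \right)} = c 6 = 6 c$)
$G y{\left(t{\left(u{\left(4 \right)} \right)} \right)} = \frac{1011 \cdot 6 \cdot 0}{19190} = \frac{1011}{19190} \cdot 0 = 0$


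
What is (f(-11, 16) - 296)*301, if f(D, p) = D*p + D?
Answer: -145383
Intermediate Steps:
f(D, p) = D + D*p
(f(-11, 16) - 296)*301 = (-11*(1 + 16) - 296)*301 = (-11*17 - 296)*301 = (-187 - 296)*301 = -483*301 = -145383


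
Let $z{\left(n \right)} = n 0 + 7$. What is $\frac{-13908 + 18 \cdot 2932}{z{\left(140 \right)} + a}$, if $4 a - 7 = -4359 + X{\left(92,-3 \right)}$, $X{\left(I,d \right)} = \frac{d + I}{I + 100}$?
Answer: $- \frac{29850624}{830119} \approx -35.959$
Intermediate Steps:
$z{\left(n \right)} = 7$ ($z{\left(n \right)} = 0 + 7 = 7$)
$X{\left(I,d \right)} = \frac{I + d}{100 + I}$
$a = - \frac{835495}{768}$ ($a = \frac{7}{4} + \frac{-4359 + \frac{92 - 3}{100 + 92}}{4} = \frac{7}{4} + \frac{-4359 + \frac{1}{192} \cdot 89}{4} = \frac{7}{4} + \frac{-4359 + \frac{89}{192}}{4} = \frac{7}{4} + \frac{1}{4} \left(- \frac{836839}{192}\right) = \frac{7}{4} - \frac{836839}{768} = - \frac{835495}{768} \approx -1087.9$)
$\frac{-13908 + 18 \cdot 2932}{z{\left(140 \right)} + a} = \frac{-13908 + 18 \cdot 2932}{7 - \frac{835495}{768}} = \frac{-13908 + 52776}{- \frac{830119}{768}} = 38868 \left(- \frac{768}{830119}\right) = - \frac{29850624}{830119}$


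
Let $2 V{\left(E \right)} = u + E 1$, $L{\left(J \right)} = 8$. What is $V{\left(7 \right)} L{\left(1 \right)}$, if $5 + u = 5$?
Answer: $28$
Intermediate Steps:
$u = 0$ ($u = -5 + 5 = 0$)
$V{\left(E \right)} = \frac{E}{2}$ ($V{\left(E \right)} = \frac{0 + E 1}{2} = \frac{0 + E}{2} = \frac{E}{2}$)
$V{\left(7 \right)} L{\left(1 \right)} = \frac{1}{2} \cdot 7 \cdot 8 = \frac{7}{2} \cdot 8 = 28$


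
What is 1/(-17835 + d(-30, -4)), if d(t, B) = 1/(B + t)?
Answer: -34/606391 ≈ -5.6069e-5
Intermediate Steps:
1/(-17835 + d(-30, -4)) = 1/(-17835 + 1/(-4 - 30)) = 1/(-17835 + 1/(-34)) = 1/(-17835 - 1/34) = 1/(-606391/34) = -34/606391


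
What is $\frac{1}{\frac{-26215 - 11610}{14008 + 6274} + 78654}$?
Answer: $\frac{20282}{1595222603} \approx 1.2714 \cdot 10^{-5}$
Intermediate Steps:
$\frac{1}{\frac{-26215 - 11610}{14008 + 6274} + 78654} = \frac{1}{- \frac{37825}{20282} + 78654} = \frac{1}{\frac{1595222603}{20282}} = \frac{20282}{1595222603}$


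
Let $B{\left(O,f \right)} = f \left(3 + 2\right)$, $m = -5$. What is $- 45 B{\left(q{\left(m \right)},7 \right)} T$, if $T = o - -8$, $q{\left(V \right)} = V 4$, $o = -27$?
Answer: $29925$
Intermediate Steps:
$q{\left(V \right)} = 4 V$
$B{\left(O,f \right)} = 5 f$ ($B{\left(O,f \right)} = f 5 = 5 f$)
$T = -19$ ($T = -27 - -8 = -27 + 8 = -19$)
$- 45 B{\left(q{\left(m \right)},7 \right)} T = - 45 \cdot 5 \cdot 7 \left(-19\right) = \left(-45\right) 35 \left(-19\right) = \left(-1575\right) \left(-19\right) = 29925$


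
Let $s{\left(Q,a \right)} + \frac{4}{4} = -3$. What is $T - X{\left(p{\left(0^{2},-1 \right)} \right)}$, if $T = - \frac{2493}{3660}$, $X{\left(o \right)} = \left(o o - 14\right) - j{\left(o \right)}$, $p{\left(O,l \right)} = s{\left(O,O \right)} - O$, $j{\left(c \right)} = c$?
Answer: $- \frac{8151}{1220} \approx -6.6811$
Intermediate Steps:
$s{\left(Q,a \right)} = -4$ ($s{\left(Q,a \right)} = -1 - 3 = -4$)
$p{\left(O,l \right)} = -4 - O$
$X{\left(o \right)} = -14 + o^{2} - o$ ($X{\left(o \right)} = \left(o o - 14\right) - o = \left(o^{2} - 14\right) - o = \left(-14 + o^{2}\right) - o = -14 + o^{2} - o$)
$T = - \frac{831}{1220}$ ($T = \left(-2493\right) \frac{1}{3660} = - \frac{831}{1220} \approx -0.68115$)
$T - X{\left(p{\left(0^{2},-1 \right)} \right)} = - \frac{831}{1220} - \left(-14 + \left(-4 - 0^{2}\right)^{2} - \left(-4 - 0^{2}\right)\right) = - \frac{831}{1220} - \left(-14 + \left(-4 - 0\right)^{2} - \left(-4 - 0\right)\right) = - \frac{831}{1220} - \left(-14 + \left(-4 + 0\right)^{2} - \left(-4 + 0\right)\right) = - \frac{831}{1220} - \left(-14 + \left(-4\right)^{2} - -4\right) = - \frac{831}{1220} - \left(-14 + 16 + 4\right) = - \frac{831}{1220} - 6 = - \frac{8151}{1220}$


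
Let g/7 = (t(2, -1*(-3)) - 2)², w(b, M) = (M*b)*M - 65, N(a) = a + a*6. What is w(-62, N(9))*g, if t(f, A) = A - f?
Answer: -1723001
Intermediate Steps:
N(a) = 7*a (N(a) = a + 6*a = 7*a)
w(b, M) = -65 + b*M² (w(b, M) = b*M² - 65 = -65 + b*M²)
g = 7 (g = 7*((-1*(-3) - 1*2) - 2)² = 7*((3 - 2) - 2)² = 7*(1 - 2)² = 7*(-1)² = 7*1 = 7)
w(-62, N(9))*g = (-65 - 62*(7*9)²)*7 = (-65 - 62*63²)*7 = (-65 - 62*3969)*7 = (-65 - 246078)*7 = -246143*7 = -1723001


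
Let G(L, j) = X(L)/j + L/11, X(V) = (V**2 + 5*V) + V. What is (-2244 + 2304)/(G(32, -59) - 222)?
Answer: -19470/77783 ≈ -0.25031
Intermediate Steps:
X(V) = V**2 + 6*V
G(L, j) = L/11 + L*(6 + L)/j (G(L, j) = (L*(6 + L))/j + L/11 = L*(6 + L)/j + L*(1/11) = L*(6 + L)/j + L/11 = L/11 + L*(6 + L)/j)
(-2244 + 2304)/(G(32, -59) - 222) = (-2244 + 2304)/((1/11)*32*(66 - 59 + 11*32)/(-59) - 222) = 60/((1/11)*32*(-1/59)*(66 - 59 + 352) - 222) = 60/((1/11)*32*(-1/59)*359 - 222) = 60/(-11488/649 - 222) = 60/(-155566/649) = 60*(-649/155566) = -19470/77783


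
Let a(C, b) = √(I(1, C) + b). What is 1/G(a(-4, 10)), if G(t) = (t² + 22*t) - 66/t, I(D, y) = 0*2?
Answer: -25/5679 + 77*√10/11358 ≈ 0.017036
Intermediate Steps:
I(D, y) = 0
a(C, b) = √b (a(C, b) = √(0 + b) = √b)
G(t) = t² - 66/t + 22*t
1/G(a(-4, 10)) = 1/((-66 + (√10)²*(22 + √10))/(√10)) = 1/((√10/10)*(-66 + 10*(22 + √10))) = 1/((√10/10)*(-66 + (220 + 10*√10))) = 1/((√10/10)*(154 + 10*√10)) = 1/(√10*(154 + 10*√10)/10) = √10/(154 + 10*√10)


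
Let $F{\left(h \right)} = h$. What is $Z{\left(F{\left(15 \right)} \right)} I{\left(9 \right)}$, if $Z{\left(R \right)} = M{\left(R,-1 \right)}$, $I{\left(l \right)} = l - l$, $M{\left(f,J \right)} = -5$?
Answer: $0$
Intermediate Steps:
$I{\left(l \right)} = 0$
$Z{\left(R \right)} = -5$
$Z{\left(F{\left(15 \right)} \right)} I{\left(9 \right)} = \left(-5\right) 0 = 0$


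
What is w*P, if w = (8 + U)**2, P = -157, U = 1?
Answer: -12717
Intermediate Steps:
w = 81 (w = (8 + 1)**2 = 9**2 = 81)
w*P = 81*(-157) = -12717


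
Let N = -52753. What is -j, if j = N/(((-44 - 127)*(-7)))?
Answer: 52753/1197 ≈ 44.071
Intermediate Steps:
j = -52753/1197 (j = -52753*(-1/(7*(-44 - 127))) = -52753/((-171*(-7))) = -52753/1197 ≈ -44.071)
-j = -1*(-52753/1197) = 52753/1197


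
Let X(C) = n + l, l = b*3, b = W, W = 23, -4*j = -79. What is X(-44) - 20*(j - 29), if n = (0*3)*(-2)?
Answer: 254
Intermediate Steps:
j = 79/4 (j = -¼*(-79) = 79/4 ≈ 19.750)
b = 23
n = 0 (n = 0*(-2) = 0)
l = 69 (l = 23*3 = 69)
X(C) = 69 (X(C) = 0 + 69 = 69)
X(-44) - 20*(j - 29) = 69 - 20*(79/4 - 29) = 69 - 20*(-37)/4 = 69 - 1*(-185) = 69 + 185 = 254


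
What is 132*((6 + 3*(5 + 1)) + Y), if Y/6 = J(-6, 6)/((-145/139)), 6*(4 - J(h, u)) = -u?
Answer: -18216/29 ≈ -628.14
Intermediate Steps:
J(h, u) = 4 + u/6 (J(h, u) = 4 - (-1)*u/6 = 4 + u/6)
Y = -834/29 (Y = 6*((4 + (1/6)*6)/((-145/139))) = 6*((4 + 1)/((-145*1/139))) = 6*(5/(-145/139)) = 6*(5*(-139/145)) = 6*(-139/29) = -834/29 ≈ -28.759)
132*((6 + 3*(5 + 1)) + Y) = 132*((6 + 3*(5 + 1)) - 834/29) = 132*((6 + 3*6) - 834/29) = 132*((6 + 18) - 834/29) = 132*(24 - 834/29) = 132*(-138/29) = -18216/29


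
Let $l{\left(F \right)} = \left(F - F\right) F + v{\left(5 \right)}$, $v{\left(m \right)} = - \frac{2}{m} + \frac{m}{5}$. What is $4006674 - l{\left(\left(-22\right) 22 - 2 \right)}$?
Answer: $\frac{20033367}{5} \approx 4.0067 \cdot 10^{6}$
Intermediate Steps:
$v{\left(m \right)} = - \frac{2}{m} + \frac{m}{5}$ ($v{\left(m \right)} = - \frac{2}{m} + m \frac{1}{5} = - \frac{2}{m} + \frac{m}{5}$)
$l{\left(F \right)} = \frac{3}{5}$ ($l{\left(F \right)} = \left(F - F\right) F + \left(- \frac{2}{5} + \frac{1}{5} \cdot 5\right) = 0 F + \left(\left(-2\right) \frac{1}{5} + 1\right) = 0 + \left(- \frac{2}{5} + 1\right) = 0 + \frac{3}{5} = \frac{3}{5}$)
$4006674 - l{\left(\left(-22\right) 22 - 2 \right)} = 4006674 - \frac{3}{5} = \frac{20033367}{5}$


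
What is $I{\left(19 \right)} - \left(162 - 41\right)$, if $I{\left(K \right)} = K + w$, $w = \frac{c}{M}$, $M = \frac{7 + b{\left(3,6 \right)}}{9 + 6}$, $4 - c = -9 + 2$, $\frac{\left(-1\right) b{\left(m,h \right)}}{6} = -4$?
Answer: $- \frac{2997}{31} \approx -96.677$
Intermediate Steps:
$b{\left(m,h \right)} = 24$ ($b{\left(m,h \right)} = \left(-6\right) \left(-4\right) = 24$)
$c = 11$ ($c = 4 - \left(-9 + 2\right) = 4 - -7 = 4 + 7 = 11$)
$M = \frac{31}{15}$ ($M = \frac{7 + 24}{9 + 6} = \frac{31}{15} \approx 2.0667$)
$w = \frac{165}{31}$ ($w = \frac{11}{\frac{31}{15}} = 11 \cdot \frac{15}{31} = \frac{165}{31} \approx 5.3226$)
$I{\left(K \right)} = \frac{165}{31} + K$ ($I{\left(K \right)} = K + \frac{165}{31} = \frac{165}{31} + K$)
$I{\left(19 \right)} - \left(162 - 41\right) = \left(\frac{165}{31} + 19\right) - \left(162 - 41\right) = \frac{754}{31} - \left(162 - 41\right) = \frac{754}{31} - 121 = - \frac{2997}{31}$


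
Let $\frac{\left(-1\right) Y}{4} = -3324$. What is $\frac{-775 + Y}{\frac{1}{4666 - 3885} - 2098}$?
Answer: $- \frac{9778901}{1638537} \approx -5.9681$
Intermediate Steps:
$Y = 13296$ ($Y = \left(-4\right) \left(-3324\right) = 13296$)
$\frac{-775 + Y}{\frac{1}{4666 - 3885} - 2098} = \frac{-775 + 13296}{\frac{1}{4666 - 3885} - 2098} = \frac{12521}{\frac{1}{781} - 2098} = \frac{12521}{- \frac{1638537}{781}} = 12521 \left(- \frac{781}{1638537}\right) = - \frac{9778901}{1638537}$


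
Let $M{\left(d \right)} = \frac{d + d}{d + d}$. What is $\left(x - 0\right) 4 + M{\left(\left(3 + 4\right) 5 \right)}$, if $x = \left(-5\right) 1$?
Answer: $-19$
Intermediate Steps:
$x = -5$
$M{\left(d \right)} = 1$ ($M{\left(d \right)} = \frac{2 d}{2 d} = 2 d \frac{1}{2 d} = 1$)
$\left(x - 0\right) 4 + M{\left(\left(3 + 4\right) 5 \right)} = \left(-5 - 0\right) 4 + 1 = \left(-5 + 0\right) 4 + 1 = \left(-5\right) 4 + 1 = -20 + 1 = -19$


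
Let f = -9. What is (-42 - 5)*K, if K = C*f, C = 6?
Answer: 2538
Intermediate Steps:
K = -54 (K = 6*(-9) = -54)
(-42 - 5)*K = (-42 - 5)*(-54) = -47*(-54) = 2538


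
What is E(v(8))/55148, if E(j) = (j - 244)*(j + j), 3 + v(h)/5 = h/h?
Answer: 1270/13787 ≈ 0.092116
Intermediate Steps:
v(h) = -10 (v(h) = -15 + 5*(h/h) = -15 + 5*1 = -15 + 5 = -10)
E(j) = 2*j*(-244 + j) (E(j) = (-244 + j)*(2*j) = 2*j*(-244 + j))
E(v(8))/55148 = (2*(-10)*(-244 - 10))/55148 = (2*(-10)*(-254))*(1/55148) = 5080*(1/55148) = 1270/13787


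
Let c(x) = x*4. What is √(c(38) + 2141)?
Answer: √2293 ≈ 47.885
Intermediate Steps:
c(x) = 4*x
√(c(38) + 2141) = √(4*38 + 2141) = √(152 + 2141) = √2293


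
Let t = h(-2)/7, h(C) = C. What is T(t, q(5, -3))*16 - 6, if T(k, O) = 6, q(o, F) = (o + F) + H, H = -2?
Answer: 90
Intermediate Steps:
q(o, F) = -2 + F + o (q(o, F) = (o + F) - 2 = (F + o) - 2 = -2 + F + o)
t = -2/7 ≈ -0.28571
T(t, q(5, -3))*16 - 6 = 6*16 - 6 = 96 - 6 = 90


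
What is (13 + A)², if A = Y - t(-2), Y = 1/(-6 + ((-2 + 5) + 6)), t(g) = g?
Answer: 2116/9 ≈ 235.11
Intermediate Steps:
Y = ⅓ (Y = 1/(-6 + (3 + 6)) = 1/(-6 + 9) = 1/3 = ⅓ ≈ 0.33333)
A = 7/3 (A = ⅓ - 1*(-2) = ⅓ + 2 = 7/3 ≈ 2.3333)
(13 + A)² = (13 + 7/3)² = (46/3)² = 2116/9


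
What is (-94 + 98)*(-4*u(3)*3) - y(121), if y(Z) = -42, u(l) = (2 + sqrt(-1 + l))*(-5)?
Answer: 522 + 240*sqrt(2) ≈ 861.41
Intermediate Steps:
u(l) = -10 - 5*sqrt(-1 + l)
(-94 + 98)*(-4*u(3)*3) - y(121) = (-94 + 98)*(-4*(-10 - 5*sqrt(-1 + 3))*3) - 1*(-42) = 4*(-4*(-10 - 5*sqrt(2))*3) + 42 = 4*((40 + 20*sqrt(2))*3) + 42 = 4*(120 + 60*sqrt(2)) + 42 = (480 + 240*sqrt(2)) + 42 = 522 + 240*sqrt(2)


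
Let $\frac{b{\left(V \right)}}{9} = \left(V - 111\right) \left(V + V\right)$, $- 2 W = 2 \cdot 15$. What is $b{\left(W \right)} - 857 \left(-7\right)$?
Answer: $40019$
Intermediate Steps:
$W = -15$ ($W = - \frac{2 \cdot 15}{2} = \left(- \frac{1}{2}\right) 30 = -15$)
$b{\left(V \right)} = 18 V \left(-111 + V\right)$ ($b{\left(V \right)} = 9 \left(V - 111\right) \left(V + V\right) = 9 \left(-111 + V\right) 2 V = 9 \cdot 2 V \left(-111 + V\right) = 18 V \left(-111 + V\right)$)
$b{\left(W \right)} - 857 \left(-7\right) = 18 \left(-15\right) \left(-111 - 15\right) - 857 \left(-7\right) = 18 \left(-15\right) \left(-126\right) - -5999 = 34020 + 5999 = 40019$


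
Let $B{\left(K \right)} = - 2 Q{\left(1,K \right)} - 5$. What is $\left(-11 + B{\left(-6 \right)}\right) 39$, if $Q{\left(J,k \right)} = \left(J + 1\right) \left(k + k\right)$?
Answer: $1248$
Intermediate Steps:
$Q{\left(J,k \right)} = 2 k \left(1 + J\right)$ ($Q{\left(J,k \right)} = \left(1 + J\right) 2 k = 2 k \left(1 + J\right)$)
$B{\left(K \right)} = -5 - 8 K$ ($B{\left(K \right)} = - 2 \cdot 2 K \left(1 + 1\right) - 5 = - 2 \cdot 2 K 2 - 5 = - 2 \cdot 4 K - 5 = - 8 K - 5 = -5 - 8 K$)
$\left(-11 + B{\left(-6 \right)}\right) 39 = \left(-11 - -43\right) 39 = \left(-11 + \left(-5 + 48\right)\right) 39 = \left(-11 + 43\right) 39 = 32 \cdot 39 = 1248$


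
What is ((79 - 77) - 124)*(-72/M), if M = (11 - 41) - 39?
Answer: -2928/23 ≈ -127.30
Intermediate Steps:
M = -69 (M = -30 - 39 = -69)
((79 - 77) - 124)*(-72/M) = ((79 - 77) - 124)*(-72/(-69)) = (2 - 124)*(-72*(-1/69)) = -122*24/23 = -2928/23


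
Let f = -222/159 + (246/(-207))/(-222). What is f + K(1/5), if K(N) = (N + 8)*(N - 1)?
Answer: -80686853/10148175 ≈ -7.9509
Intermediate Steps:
f = -564593/405927 (f = -222*1/159 + (246*(-1/207))*(-1/222) = -74/53 - 82/69*(-1/222) = -74/53 + 41/7659 = -564593/405927 ≈ -1.3909)
K(N) = (-1 + N)*(8 + N) (K(N) = (8 + N)*(-1 + N) = (-1 + N)*(8 + N))
f + K(1/5) = -564593/405927 + (-8 + (1/5)² + 7/5) = -564593/405927 + (-8 + (⅕)² + 7*(⅕)) = -564593/405927 + (-8 + 1/25 + 7/5) = -564593/405927 - 164/25 = -80686853/10148175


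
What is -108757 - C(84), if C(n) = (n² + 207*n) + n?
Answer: -133285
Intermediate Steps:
C(n) = n² + 208*n
-108757 - C(84) = -108757 - 84*(208 + 84) = -108757 - 84*292 = -108757 - 1*24528 = -108757 - 24528 = -133285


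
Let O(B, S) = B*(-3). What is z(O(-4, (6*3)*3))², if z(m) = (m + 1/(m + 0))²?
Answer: 442050625/20736 ≈ 21318.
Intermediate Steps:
O(B, S) = -3*B
z(m) = (m + 1/m)²
z(O(-4, (6*3)*3))² = ((1 + (-3*(-4))²)²/(-3*(-4))²)² = ((1 + 12²)²/12²)² = ((1 + 144)²/144)² = ((1/144)*145²)² = ((1/144)*21025)² = (21025/144)² = 442050625/20736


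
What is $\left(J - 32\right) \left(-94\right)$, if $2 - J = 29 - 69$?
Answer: $-940$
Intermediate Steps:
$J = 42$ ($J = 2 - \left(29 - 69\right) = 2 - -40 = 2 + 40 = 42$)
$\left(J - 32\right) \left(-94\right) = \left(42 - 32\right) \left(-94\right) = 10 \left(-94\right) = -940$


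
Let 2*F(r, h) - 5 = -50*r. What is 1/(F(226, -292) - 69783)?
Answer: -2/150861 ≈ -1.3257e-5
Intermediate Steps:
F(r, h) = 5/2 - 25*r (F(r, h) = 5/2 + (-50*r)/2 = 5/2 - 25*r)
1/(F(226, -292) - 69783) = 1/((5/2 - 25*226) - 69783) = 1/((5/2 - 5650) - 69783) = 1/(-11295/2 - 69783) = 1/(-150861/2) = -2/150861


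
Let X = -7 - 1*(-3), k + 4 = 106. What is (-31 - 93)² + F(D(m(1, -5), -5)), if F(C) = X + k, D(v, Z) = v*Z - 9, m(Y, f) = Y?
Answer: 15474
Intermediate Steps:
k = 102 (k = -4 + 106 = 102)
D(v, Z) = -9 + Z*v (D(v, Z) = Z*v - 9 = -9 + Z*v)
X = -4 (X = -7 + 3 = -4)
F(C) = 98 (F(C) = -4 + 102 = 98)
(-31 - 93)² + F(D(m(1, -5), -5)) = (-31 - 93)² + 98 = (-124)² + 98 = 15376 + 98 = 15474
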